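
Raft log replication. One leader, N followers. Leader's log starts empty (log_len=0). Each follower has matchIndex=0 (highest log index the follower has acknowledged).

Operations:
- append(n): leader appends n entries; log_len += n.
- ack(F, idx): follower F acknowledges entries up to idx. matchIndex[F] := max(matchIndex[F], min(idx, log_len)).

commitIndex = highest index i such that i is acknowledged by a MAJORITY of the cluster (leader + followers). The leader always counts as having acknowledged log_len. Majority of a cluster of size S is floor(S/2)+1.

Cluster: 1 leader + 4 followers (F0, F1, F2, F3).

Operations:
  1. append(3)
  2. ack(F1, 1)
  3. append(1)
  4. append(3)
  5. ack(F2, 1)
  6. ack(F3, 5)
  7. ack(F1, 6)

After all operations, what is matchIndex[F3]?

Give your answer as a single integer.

Answer: 5

Derivation:
Op 1: append 3 -> log_len=3
Op 2: F1 acks idx 1 -> match: F0=0 F1=1 F2=0 F3=0; commitIndex=0
Op 3: append 1 -> log_len=4
Op 4: append 3 -> log_len=7
Op 5: F2 acks idx 1 -> match: F0=0 F1=1 F2=1 F3=0; commitIndex=1
Op 6: F3 acks idx 5 -> match: F0=0 F1=1 F2=1 F3=5; commitIndex=1
Op 7: F1 acks idx 6 -> match: F0=0 F1=6 F2=1 F3=5; commitIndex=5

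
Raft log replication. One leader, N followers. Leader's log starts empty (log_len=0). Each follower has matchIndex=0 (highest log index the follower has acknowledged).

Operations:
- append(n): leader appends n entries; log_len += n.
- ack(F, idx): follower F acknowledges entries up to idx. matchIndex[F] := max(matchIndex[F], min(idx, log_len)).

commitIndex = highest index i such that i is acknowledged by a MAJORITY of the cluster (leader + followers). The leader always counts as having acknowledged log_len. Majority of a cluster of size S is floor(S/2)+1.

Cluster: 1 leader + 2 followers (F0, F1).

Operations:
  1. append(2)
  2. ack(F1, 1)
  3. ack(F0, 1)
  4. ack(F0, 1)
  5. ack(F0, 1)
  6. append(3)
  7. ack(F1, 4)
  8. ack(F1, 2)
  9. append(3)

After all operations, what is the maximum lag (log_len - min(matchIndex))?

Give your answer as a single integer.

Answer: 7

Derivation:
Op 1: append 2 -> log_len=2
Op 2: F1 acks idx 1 -> match: F0=0 F1=1; commitIndex=1
Op 3: F0 acks idx 1 -> match: F0=1 F1=1; commitIndex=1
Op 4: F0 acks idx 1 -> match: F0=1 F1=1; commitIndex=1
Op 5: F0 acks idx 1 -> match: F0=1 F1=1; commitIndex=1
Op 6: append 3 -> log_len=5
Op 7: F1 acks idx 4 -> match: F0=1 F1=4; commitIndex=4
Op 8: F1 acks idx 2 -> match: F0=1 F1=4; commitIndex=4
Op 9: append 3 -> log_len=8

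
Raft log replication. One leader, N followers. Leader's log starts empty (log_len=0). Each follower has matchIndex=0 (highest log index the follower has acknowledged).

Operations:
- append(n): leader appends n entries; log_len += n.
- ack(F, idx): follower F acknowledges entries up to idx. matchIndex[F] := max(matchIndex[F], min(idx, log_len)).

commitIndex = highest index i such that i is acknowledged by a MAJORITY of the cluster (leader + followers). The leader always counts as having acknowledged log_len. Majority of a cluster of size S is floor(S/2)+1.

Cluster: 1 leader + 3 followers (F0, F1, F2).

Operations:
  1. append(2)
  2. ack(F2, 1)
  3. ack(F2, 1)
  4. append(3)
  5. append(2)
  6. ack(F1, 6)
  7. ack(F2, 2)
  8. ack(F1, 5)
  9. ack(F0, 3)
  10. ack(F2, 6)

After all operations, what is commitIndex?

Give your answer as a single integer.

Op 1: append 2 -> log_len=2
Op 2: F2 acks idx 1 -> match: F0=0 F1=0 F2=1; commitIndex=0
Op 3: F2 acks idx 1 -> match: F0=0 F1=0 F2=1; commitIndex=0
Op 4: append 3 -> log_len=5
Op 5: append 2 -> log_len=7
Op 6: F1 acks idx 6 -> match: F0=0 F1=6 F2=1; commitIndex=1
Op 7: F2 acks idx 2 -> match: F0=0 F1=6 F2=2; commitIndex=2
Op 8: F1 acks idx 5 -> match: F0=0 F1=6 F2=2; commitIndex=2
Op 9: F0 acks idx 3 -> match: F0=3 F1=6 F2=2; commitIndex=3
Op 10: F2 acks idx 6 -> match: F0=3 F1=6 F2=6; commitIndex=6

Answer: 6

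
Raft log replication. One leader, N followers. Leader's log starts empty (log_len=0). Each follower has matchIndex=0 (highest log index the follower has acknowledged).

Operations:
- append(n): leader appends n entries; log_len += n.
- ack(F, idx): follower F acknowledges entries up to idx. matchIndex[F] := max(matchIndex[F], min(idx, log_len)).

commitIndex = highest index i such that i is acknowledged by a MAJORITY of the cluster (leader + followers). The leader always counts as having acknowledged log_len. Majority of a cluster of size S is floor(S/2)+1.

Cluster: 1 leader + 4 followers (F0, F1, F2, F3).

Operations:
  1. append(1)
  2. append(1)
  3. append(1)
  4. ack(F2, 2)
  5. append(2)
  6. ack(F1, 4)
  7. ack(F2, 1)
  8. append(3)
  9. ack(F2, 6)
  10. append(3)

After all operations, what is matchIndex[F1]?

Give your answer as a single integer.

Answer: 4

Derivation:
Op 1: append 1 -> log_len=1
Op 2: append 1 -> log_len=2
Op 3: append 1 -> log_len=3
Op 4: F2 acks idx 2 -> match: F0=0 F1=0 F2=2 F3=0; commitIndex=0
Op 5: append 2 -> log_len=5
Op 6: F1 acks idx 4 -> match: F0=0 F1=4 F2=2 F3=0; commitIndex=2
Op 7: F2 acks idx 1 -> match: F0=0 F1=4 F2=2 F3=0; commitIndex=2
Op 8: append 3 -> log_len=8
Op 9: F2 acks idx 6 -> match: F0=0 F1=4 F2=6 F3=0; commitIndex=4
Op 10: append 3 -> log_len=11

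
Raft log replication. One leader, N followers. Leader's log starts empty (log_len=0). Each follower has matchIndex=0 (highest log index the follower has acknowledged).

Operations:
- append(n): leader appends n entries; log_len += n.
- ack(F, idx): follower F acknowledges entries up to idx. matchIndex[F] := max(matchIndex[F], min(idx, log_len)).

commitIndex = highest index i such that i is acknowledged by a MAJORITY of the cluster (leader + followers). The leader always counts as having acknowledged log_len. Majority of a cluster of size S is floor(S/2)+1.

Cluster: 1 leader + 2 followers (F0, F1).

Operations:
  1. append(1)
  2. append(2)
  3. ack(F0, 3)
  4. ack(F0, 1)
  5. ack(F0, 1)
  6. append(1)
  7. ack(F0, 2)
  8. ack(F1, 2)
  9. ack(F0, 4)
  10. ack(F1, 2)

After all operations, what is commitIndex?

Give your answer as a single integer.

Op 1: append 1 -> log_len=1
Op 2: append 2 -> log_len=3
Op 3: F0 acks idx 3 -> match: F0=3 F1=0; commitIndex=3
Op 4: F0 acks idx 1 -> match: F0=3 F1=0; commitIndex=3
Op 5: F0 acks idx 1 -> match: F0=3 F1=0; commitIndex=3
Op 6: append 1 -> log_len=4
Op 7: F0 acks idx 2 -> match: F0=3 F1=0; commitIndex=3
Op 8: F1 acks idx 2 -> match: F0=3 F1=2; commitIndex=3
Op 9: F0 acks idx 4 -> match: F0=4 F1=2; commitIndex=4
Op 10: F1 acks idx 2 -> match: F0=4 F1=2; commitIndex=4

Answer: 4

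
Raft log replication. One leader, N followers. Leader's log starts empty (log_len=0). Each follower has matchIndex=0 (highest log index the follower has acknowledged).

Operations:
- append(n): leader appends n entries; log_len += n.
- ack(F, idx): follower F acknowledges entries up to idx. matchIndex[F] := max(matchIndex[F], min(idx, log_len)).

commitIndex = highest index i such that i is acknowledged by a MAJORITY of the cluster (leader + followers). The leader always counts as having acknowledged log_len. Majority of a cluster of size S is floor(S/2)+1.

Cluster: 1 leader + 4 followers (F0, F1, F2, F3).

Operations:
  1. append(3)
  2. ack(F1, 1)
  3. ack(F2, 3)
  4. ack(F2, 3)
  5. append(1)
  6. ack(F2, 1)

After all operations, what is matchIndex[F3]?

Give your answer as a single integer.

Answer: 0

Derivation:
Op 1: append 3 -> log_len=3
Op 2: F1 acks idx 1 -> match: F0=0 F1=1 F2=0 F3=0; commitIndex=0
Op 3: F2 acks idx 3 -> match: F0=0 F1=1 F2=3 F3=0; commitIndex=1
Op 4: F2 acks idx 3 -> match: F0=0 F1=1 F2=3 F3=0; commitIndex=1
Op 5: append 1 -> log_len=4
Op 6: F2 acks idx 1 -> match: F0=0 F1=1 F2=3 F3=0; commitIndex=1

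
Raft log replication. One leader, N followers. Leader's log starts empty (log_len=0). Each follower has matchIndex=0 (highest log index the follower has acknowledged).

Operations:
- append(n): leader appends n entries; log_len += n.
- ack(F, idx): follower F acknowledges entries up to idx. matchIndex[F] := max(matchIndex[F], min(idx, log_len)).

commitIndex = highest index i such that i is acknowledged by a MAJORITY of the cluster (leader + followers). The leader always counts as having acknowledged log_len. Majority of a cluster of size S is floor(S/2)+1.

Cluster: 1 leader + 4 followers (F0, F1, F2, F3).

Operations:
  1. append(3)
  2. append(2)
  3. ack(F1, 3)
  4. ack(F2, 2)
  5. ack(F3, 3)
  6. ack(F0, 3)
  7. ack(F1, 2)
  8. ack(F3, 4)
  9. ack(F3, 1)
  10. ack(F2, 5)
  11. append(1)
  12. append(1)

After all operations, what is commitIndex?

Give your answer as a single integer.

Op 1: append 3 -> log_len=3
Op 2: append 2 -> log_len=5
Op 3: F1 acks idx 3 -> match: F0=0 F1=3 F2=0 F3=0; commitIndex=0
Op 4: F2 acks idx 2 -> match: F0=0 F1=3 F2=2 F3=0; commitIndex=2
Op 5: F3 acks idx 3 -> match: F0=0 F1=3 F2=2 F3=3; commitIndex=3
Op 6: F0 acks idx 3 -> match: F0=3 F1=3 F2=2 F3=3; commitIndex=3
Op 7: F1 acks idx 2 -> match: F0=3 F1=3 F2=2 F3=3; commitIndex=3
Op 8: F3 acks idx 4 -> match: F0=3 F1=3 F2=2 F3=4; commitIndex=3
Op 9: F3 acks idx 1 -> match: F0=3 F1=3 F2=2 F3=4; commitIndex=3
Op 10: F2 acks idx 5 -> match: F0=3 F1=3 F2=5 F3=4; commitIndex=4
Op 11: append 1 -> log_len=6
Op 12: append 1 -> log_len=7

Answer: 4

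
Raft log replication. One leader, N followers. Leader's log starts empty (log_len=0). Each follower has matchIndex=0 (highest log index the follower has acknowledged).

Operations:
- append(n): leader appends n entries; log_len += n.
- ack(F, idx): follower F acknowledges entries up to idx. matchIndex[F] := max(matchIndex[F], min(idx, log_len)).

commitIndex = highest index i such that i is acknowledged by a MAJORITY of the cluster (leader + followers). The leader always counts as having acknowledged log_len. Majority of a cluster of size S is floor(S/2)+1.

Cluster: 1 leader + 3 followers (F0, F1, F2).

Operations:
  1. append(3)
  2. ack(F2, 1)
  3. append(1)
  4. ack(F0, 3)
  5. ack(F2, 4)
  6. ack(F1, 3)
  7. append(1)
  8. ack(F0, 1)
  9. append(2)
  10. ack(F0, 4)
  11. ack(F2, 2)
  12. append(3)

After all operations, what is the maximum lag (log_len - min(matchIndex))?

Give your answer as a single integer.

Op 1: append 3 -> log_len=3
Op 2: F2 acks idx 1 -> match: F0=0 F1=0 F2=1; commitIndex=0
Op 3: append 1 -> log_len=4
Op 4: F0 acks idx 3 -> match: F0=3 F1=0 F2=1; commitIndex=1
Op 5: F2 acks idx 4 -> match: F0=3 F1=0 F2=4; commitIndex=3
Op 6: F1 acks idx 3 -> match: F0=3 F1=3 F2=4; commitIndex=3
Op 7: append 1 -> log_len=5
Op 8: F0 acks idx 1 -> match: F0=3 F1=3 F2=4; commitIndex=3
Op 9: append 2 -> log_len=7
Op 10: F0 acks idx 4 -> match: F0=4 F1=3 F2=4; commitIndex=4
Op 11: F2 acks idx 2 -> match: F0=4 F1=3 F2=4; commitIndex=4
Op 12: append 3 -> log_len=10

Answer: 7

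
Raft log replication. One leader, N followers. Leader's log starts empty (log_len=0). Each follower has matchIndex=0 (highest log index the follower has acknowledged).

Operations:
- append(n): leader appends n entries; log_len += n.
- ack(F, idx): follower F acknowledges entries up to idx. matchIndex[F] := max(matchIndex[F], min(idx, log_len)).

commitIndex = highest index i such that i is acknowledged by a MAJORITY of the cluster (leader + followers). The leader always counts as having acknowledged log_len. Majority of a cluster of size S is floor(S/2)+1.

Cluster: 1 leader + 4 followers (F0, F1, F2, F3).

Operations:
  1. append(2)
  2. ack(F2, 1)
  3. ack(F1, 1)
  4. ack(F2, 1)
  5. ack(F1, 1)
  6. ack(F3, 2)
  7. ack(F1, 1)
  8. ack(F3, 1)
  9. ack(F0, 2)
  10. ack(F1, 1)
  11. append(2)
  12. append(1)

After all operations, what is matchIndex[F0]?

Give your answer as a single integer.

Answer: 2

Derivation:
Op 1: append 2 -> log_len=2
Op 2: F2 acks idx 1 -> match: F0=0 F1=0 F2=1 F3=0; commitIndex=0
Op 3: F1 acks idx 1 -> match: F0=0 F1=1 F2=1 F3=0; commitIndex=1
Op 4: F2 acks idx 1 -> match: F0=0 F1=1 F2=1 F3=0; commitIndex=1
Op 5: F1 acks idx 1 -> match: F0=0 F1=1 F2=1 F3=0; commitIndex=1
Op 6: F3 acks idx 2 -> match: F0=0 F1=1 F2=1 F3=2; commitIndex=1
Op 7: F1 acks idx 1 -> match: F0=0 F1=1 F2=1 F3=2; commitIndex=1
Op 8: F3 acks idx 1 -> match: F0=0 F1=1 F2=1 F3=2; commitIndex=1
Op 9: F0 acks idx 2 -> match: F0=2 F1=1 F2=1 F3=2; commitIndex=2
Op 10: F1 acks idx 1 -> match: F0=2 F1=1 F2=1 F3=2; commitIndex=2
Op 11: append 2 -> log_len=4
Op 12: append 1 -> log_len=5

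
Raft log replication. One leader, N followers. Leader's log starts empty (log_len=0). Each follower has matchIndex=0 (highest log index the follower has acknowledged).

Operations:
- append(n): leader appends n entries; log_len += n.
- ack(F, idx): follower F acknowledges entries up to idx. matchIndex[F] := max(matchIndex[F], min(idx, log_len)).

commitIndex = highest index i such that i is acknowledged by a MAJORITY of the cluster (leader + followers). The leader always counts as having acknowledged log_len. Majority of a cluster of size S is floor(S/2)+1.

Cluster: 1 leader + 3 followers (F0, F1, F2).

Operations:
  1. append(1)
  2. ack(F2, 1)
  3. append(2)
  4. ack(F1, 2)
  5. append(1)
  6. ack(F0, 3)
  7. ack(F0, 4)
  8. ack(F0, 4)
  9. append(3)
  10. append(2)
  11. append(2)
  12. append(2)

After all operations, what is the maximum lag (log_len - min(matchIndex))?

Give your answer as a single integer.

Answer: 12

Derivation:
Op 1: append 1 -> log_len=1
Op 2: F2 acks idx 1 -> match: F0=0 F1=0 F2=1; commitIndex=0
Op 3: append 2 -> log_len=3
Op 4: F1 acks idx 2 -> match: F0=0 F1=2 F2=1; commitIndex=1
Op 5: append 1 -> log_len=4
Op 6: F0 acks idx 3 -> match: F0=3 F1=2 F2=1; commitIndex=2
Op 7: F0 acks idx 4 -> match: F0=4 F1=2 F2=1; commitIndex=2
Op 8: F0 acks idx 4 -> match: F0=4 F1=2 F2=1; commitIndex=2
Op 9: append 3 -> log_len=7
Op 10: append 2 -> log_len=9
Op 11: append 2 -> log_len=11
Op 12: append 2 -> log_len=13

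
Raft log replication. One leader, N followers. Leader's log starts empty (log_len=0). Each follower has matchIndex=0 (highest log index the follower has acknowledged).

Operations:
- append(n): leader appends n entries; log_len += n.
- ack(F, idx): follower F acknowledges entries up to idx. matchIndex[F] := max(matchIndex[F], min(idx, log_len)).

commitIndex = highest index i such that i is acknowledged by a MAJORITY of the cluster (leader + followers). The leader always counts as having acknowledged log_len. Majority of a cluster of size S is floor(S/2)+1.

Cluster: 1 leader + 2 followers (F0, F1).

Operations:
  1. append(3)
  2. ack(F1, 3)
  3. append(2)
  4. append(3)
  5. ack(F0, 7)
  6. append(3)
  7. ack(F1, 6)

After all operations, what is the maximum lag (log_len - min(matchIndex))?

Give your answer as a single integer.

Answer: 5

Derivation:
Op 1: append 3 -> log_len=3
Op 2: F1 acks idx 3 -> match: F0=0 F1=3; commitIndex=3
Op 3: append 2 -> log_len=5
Op 4: append 3 -> log_len=8
Op 5: F0 acks idx 7 -> match: F0=7 F1=3; commitIndex=7
Op 6: append 3 -> log_len=11
Op 7: F1 acks idx 6 -> match: F0=7 F1=6; commitIndex=7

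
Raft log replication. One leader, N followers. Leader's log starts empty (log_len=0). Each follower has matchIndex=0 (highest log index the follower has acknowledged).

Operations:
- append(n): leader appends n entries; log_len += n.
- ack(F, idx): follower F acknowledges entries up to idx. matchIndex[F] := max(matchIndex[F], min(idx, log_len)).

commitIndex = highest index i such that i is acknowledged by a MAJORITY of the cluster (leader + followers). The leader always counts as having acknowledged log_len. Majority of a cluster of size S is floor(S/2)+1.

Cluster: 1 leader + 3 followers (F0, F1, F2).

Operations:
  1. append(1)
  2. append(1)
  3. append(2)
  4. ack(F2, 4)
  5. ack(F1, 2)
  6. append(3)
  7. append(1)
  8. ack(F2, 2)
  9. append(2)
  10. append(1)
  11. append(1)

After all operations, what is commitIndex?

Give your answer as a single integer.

Op 1: append 1 -> log_len=1
Op 2: append 1 -> log_len=2
Op 3: append 2 -> log_len=4
Op 4: F2 acks idx 4 -> match: F0=0 F1=0 F2=4; commitIndex=0
Op 5: F1 acks idx 2 -> match: F0=0 F1=2 F2=4; commitIndex=2
Op 6: append 3 -> log_len=7
Op 7: append 1 -> log_len=8
Op 8: F2 acks idx 2 -> match: F0=0 F1=2 F2=4; commitIndex=2
Op 9: append 2 -> log_len=10
Op 10: append 1 -> log_len=11
Op 11: append 1 -> log_len=12

Answer: 2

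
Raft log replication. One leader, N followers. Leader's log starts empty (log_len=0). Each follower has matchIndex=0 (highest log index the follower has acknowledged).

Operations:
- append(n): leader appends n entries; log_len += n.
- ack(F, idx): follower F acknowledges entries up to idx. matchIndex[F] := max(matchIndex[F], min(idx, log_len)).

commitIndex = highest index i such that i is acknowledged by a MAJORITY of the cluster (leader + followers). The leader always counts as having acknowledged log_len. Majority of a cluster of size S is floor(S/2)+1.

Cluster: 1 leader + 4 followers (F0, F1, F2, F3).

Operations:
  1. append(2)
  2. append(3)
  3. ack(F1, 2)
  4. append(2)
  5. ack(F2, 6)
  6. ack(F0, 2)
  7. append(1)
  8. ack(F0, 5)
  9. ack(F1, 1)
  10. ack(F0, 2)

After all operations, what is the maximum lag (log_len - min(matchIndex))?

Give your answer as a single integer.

Answer: 8

Derivation:
Op 1: append 2 -> log_len=2
Op 2: append 3 -> log_len=5
Op 3: F1 acks idx 2 -> match: F0=0 F1=2 F2=0 F3=0; commitIndex=0
Op 4: append 2 -> log_len=7
Op 5: F2 acks idx 6 -> match: F0=0 F1=2 F2=6 F3=0; commitIndex=2
Op 6: F0 acks idx 2 -> match: F0=2 F1=2 F2=6 F3=0; commitIndex=2
Op 7: append 1 -> log_len=8
Op 8: F0 acks idx 5 -> match: F0=5 F1=2 F2=6 F3=0; commitIndex=5
Op 9: F1 acks idx 1 -> match: F0=5 F1=2 F2=6 F3=0; commitIndex=5
Op 10: F0 acks idx 2 -> match: F0=5 F1=2 F2=6 F3=0; commitIndex=5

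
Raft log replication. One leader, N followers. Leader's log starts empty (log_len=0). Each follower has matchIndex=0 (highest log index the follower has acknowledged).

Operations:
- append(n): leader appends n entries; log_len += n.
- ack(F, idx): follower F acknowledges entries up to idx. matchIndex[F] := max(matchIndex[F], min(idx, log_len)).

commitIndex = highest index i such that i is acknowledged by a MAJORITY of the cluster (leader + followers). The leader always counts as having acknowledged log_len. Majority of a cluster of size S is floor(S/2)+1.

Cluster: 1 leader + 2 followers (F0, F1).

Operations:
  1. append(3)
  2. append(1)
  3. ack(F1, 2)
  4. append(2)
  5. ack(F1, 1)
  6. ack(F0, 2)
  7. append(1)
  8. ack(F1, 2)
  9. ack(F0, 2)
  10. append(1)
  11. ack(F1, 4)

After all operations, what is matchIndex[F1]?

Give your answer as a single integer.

Op 1: append 3 -> log_len=3
Op 2: append 1 -> log_len=4
Op 3: F1 acks idx 2 -> match: F0=0 F1=2; commitIndex=2
Op 4: append 2 -> log_len=6
Op 5: F1 acks idx 1 -> match: F0=0 F1=2; commitIndex=2
Op 6: F0 acks idx 2 -> match: F0=2 F1=2; commitIndex=2
Op 7: append 1 -> log_len=7
Op 8: F1 acks idx 2 -> match: F0=2 F1=2; commitIndex=2
Op 9: F0 acks idx 2 -> match: F0=2 F1=2; commitIndex=2
Op 10: append 1 -> log_len=8
Op 11: F1 acks idx 4 -> match: F0=2 F1=4; commitIndex=4

Answer: 4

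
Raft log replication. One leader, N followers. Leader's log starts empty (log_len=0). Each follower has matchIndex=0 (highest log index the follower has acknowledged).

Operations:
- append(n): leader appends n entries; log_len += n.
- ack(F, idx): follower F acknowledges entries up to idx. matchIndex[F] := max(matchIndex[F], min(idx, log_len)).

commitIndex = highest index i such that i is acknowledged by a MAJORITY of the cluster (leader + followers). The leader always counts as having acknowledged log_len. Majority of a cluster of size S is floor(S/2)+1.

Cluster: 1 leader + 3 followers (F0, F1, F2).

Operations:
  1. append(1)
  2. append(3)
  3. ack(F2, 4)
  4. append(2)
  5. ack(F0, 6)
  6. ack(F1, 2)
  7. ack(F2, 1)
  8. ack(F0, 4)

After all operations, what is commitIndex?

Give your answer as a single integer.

Answer: 4

Derivation:
Op 1: append 1 -> log_len=1
Op 2: append 3 -> log_len=4
Op 3: F2 acks idx 4 -> match: F0=0 F1=0 F2=4; commitIndex=0
Op 4: append 2 -> log_len=6
Op 5: F0 acks idx 6 -> match: F0=6 F1=0 F2=4; commitIndex=4
Op 6: F1 acks idx 2 -> match: F0=6 F1=2 F2=4; commitIndex=4
Op 7: F2 acks idx 1 -> match: F0=6 F1=2 F2=4; commitIndex=4
Op 8: F0 acks idx 4 -> match: F0=6 F1=2 F2=4; commitIndex=4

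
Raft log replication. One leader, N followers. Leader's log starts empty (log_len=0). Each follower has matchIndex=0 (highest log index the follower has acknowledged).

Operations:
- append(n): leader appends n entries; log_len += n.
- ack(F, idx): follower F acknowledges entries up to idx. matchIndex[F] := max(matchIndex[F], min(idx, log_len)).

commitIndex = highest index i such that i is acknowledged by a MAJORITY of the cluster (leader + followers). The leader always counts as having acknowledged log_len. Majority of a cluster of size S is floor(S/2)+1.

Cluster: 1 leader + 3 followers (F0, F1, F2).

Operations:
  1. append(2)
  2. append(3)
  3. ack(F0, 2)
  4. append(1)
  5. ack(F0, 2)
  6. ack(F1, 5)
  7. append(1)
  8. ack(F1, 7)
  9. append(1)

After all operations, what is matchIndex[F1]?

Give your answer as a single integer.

Op 1: append 2 -> log_len=2
Op 2: append 3 -> log_len=5
Op 3: F0 acks idx 2 -> match: F0=2 F1=0 F2=0; commitIndex=0
Op 4: append 1 -> log_len=6
Op 5: F0 acks idx 2 -> match: F0=2 F1=0 F2=0; commitIndex=0
Op 6: F1 acks idx 5 -> match: F0=2 F1=5 F2=0; commitIndex=2
Op 7: append 1 -> log_len=7
Op 8: F1 acks idx 7 -> match: F0=2 F1=7 F2=0; commitIndex=2
Op 9: append 1 -> log_len=8

Answer: 7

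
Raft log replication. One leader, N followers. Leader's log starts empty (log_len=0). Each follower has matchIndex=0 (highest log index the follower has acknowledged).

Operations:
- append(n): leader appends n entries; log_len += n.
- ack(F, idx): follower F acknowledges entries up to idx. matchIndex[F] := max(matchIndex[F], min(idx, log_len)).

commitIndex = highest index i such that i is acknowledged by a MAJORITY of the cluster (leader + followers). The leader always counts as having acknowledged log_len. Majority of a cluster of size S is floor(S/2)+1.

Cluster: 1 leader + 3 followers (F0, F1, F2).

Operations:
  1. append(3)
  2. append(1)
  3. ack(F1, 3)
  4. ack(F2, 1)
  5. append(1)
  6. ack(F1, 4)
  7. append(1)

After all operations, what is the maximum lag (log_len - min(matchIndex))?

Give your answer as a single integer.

Answer: 6

Derivation:
Op 1: append 3 -> log_len=3
Op 2: append 1 -> log_len=4
Op 3: F1 acks idx 3 -> match: F0=0 F1=3 F2=0; commitIndex=0
Op 4: F2 acks idx 1 -> match: F0=0 F1=3 F2=1; commitIndex=1
Op 5: append 1 -> log_len=5
Op 6: F1 acks idx 4 -> match: F0=0 F1=4 F2=1; commitIndex=1
Op 7: append 1 -> log_len=6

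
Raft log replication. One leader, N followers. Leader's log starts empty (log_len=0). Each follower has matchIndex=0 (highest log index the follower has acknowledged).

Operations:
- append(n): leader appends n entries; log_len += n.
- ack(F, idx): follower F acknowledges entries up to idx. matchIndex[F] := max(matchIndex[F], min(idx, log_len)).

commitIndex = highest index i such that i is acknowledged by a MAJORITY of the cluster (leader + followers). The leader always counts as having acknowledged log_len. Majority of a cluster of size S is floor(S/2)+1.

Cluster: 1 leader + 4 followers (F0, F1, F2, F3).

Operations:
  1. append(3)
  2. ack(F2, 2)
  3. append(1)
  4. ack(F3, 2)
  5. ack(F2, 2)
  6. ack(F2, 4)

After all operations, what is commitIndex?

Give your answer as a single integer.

Op 1: append 3 -> log_len=3
Op 2: F2 acks idx 2 -> match: F0=0 F1=0 F2=2 F3=0; commitIndex=0
Op 3: append 1 -> log_len=4
Op 4: F3 acks idx 2 -> match: F0=0 F1=0 F2=2 F3=2; commitIndex=2
Op 5: F2 acks idx 2 -> match: F0=0 F1=0 F2=2 F3=2; commitIndex=2
Op 6: F2 acks idx 4 -> match: F0=0 F1=0 F2=4 F3=2; commitIndex=2

Answer: 2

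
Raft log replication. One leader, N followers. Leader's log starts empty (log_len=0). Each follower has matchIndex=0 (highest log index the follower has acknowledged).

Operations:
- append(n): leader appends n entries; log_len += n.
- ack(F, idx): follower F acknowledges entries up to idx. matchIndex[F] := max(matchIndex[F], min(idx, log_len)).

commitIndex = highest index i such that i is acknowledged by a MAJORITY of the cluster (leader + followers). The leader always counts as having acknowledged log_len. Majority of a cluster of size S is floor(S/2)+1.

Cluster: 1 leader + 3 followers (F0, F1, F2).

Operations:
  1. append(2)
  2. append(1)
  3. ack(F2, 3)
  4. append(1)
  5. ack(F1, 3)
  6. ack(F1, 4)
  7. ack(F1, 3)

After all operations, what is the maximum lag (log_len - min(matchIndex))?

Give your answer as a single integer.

Answer: 4

Derivation:
Op 1: append 2 -> log_len=2
Op 2: append 1 -> log_len=3
Op 3: F2 acks idx 3 -> match: F0=0 F1=0 F2=3; commitIndex=0
Op 4: append 1 -> log_len=4
Op 5: F1 acks idx 3 -> match: F0=0 F1=3 F2=3; commitIndex=3
Op 6: F1 acks idx 4 -> match: F0=0 F1=4 F2=3; commitIndex=3
Op 7: F1 acks idx 3 -> match: F0=0 F1=4 F2=3; commitIndex=3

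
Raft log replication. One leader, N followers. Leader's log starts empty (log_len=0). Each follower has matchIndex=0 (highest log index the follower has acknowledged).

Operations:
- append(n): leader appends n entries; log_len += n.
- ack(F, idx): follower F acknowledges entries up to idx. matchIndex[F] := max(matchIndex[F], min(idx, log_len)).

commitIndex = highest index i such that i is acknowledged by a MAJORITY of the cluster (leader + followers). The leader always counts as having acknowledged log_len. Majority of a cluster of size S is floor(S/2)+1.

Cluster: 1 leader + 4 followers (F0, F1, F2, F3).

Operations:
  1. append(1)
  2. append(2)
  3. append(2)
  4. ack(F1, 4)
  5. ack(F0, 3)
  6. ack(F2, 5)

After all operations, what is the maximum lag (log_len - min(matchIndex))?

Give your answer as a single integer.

Answer: 5

Derivation:
Op 1: append 1 -> log_len=1
Op 2: append 2 -> log_len=3
Op 3: append 2 -> log_len=5
Op 4: F1 acks idx 4 -> match: F0=0 F1=4 F2=0 F3=0; commitIndex=0
Op 5: F0 acks idx 3 -> match: F0=3 F1=4 F2=0 F3=0; commitIndex=3
Op 6: F2 acks idx 5 -> match: F0=3 F1=4 F2=5 F3=0; commitIndex=4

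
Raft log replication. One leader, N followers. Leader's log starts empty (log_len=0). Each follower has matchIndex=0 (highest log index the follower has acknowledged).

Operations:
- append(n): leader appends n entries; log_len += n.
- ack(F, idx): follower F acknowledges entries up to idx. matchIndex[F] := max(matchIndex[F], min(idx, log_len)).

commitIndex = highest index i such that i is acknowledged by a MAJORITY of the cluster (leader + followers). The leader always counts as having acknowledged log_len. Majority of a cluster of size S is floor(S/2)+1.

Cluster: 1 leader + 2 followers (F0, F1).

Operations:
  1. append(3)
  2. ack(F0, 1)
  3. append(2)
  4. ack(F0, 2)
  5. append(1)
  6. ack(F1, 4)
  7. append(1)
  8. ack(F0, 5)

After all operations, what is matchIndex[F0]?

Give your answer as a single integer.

Answer: 5

Derivation:
Op 1: append 3 -> log_len=3
Op 2: F0 acks idx 1 -> match: F0=1 F1=0; commitIndex=1
Op 3: append 2 -> log_len=5
Op 4: F0 acks idx 2 -> match: F0=2 F1=0; commitIndex=2
Op 5: append 1 -> log_len=6
Op 6: F1 acks idx 4 -> match: F0=2 F1=4; commitIndex=4
Op 7: append 1 -> log_len=7
Op 8: F0 acks idx 5 -> match: F0=5 F1=4; commitIndex=5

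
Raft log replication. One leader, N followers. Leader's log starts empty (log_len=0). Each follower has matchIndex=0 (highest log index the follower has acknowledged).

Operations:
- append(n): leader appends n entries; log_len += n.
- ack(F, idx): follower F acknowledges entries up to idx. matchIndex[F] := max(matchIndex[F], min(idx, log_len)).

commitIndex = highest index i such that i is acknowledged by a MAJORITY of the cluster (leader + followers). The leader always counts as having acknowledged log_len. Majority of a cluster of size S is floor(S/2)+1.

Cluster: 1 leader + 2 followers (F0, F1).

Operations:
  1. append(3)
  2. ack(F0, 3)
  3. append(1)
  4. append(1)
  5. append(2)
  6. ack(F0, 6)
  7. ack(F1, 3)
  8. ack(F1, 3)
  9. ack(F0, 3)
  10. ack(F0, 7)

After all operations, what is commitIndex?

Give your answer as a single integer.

Answer: 7

Derivation:
Op 1: append 3 -> log_len=3
Op 2: F0 acks idx 3 -> match: F0=3 F1=0; commitIndex=3
Op 3: append 1 -> log_len=4
Op 4: append 1 -> log_len=5
Op 5: append 2 -> log_len=7
Op 6: F0 acks idx 6 -> match: F0=6 F1=0; commitIndex=6
Op 7: F1 acks idx 3 -> match: F0=6 F1=3; commitIndex=6
Op 8: F1 acks idx 3 -> match: F0=6 F1=3; commitIndex=6
Op 9: F0 acks idx 3 -> match: F0=6 F1=3; commitIndex=6
Op 10: F0 acks idx 7 -> match: F0=7 F1=3; commitIndex=7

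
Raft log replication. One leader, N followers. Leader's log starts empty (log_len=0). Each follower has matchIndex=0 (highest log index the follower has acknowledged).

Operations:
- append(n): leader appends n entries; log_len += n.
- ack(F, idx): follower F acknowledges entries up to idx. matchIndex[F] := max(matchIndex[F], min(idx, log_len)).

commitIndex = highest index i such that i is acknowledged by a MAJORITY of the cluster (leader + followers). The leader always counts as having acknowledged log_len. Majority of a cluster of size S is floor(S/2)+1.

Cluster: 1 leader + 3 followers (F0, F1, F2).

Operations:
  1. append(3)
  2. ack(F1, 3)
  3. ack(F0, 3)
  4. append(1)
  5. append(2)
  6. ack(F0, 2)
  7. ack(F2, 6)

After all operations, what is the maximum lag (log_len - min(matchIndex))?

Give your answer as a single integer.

Op 1: append 3 -> log_len=3
Op 2: F1 acks idx 3 -> match: F0=0 F1=3 F2=0; commitIndex=0
Op 3: F0 acks idx 3 -> match: F0=3 F1=3 F2=0; commitIndex=3
Op 4: append 1 -> log_len=4
Op 5: append 2 -> log_len=6
Op 6: F0 acks idx 2 -> match: F0=3 F1=3 F2=0; commitIndex=3
Op 7: F2 acks idx 6 -> match: F0=3 F1=3 F2=6; commitIndex=3

Answer: 3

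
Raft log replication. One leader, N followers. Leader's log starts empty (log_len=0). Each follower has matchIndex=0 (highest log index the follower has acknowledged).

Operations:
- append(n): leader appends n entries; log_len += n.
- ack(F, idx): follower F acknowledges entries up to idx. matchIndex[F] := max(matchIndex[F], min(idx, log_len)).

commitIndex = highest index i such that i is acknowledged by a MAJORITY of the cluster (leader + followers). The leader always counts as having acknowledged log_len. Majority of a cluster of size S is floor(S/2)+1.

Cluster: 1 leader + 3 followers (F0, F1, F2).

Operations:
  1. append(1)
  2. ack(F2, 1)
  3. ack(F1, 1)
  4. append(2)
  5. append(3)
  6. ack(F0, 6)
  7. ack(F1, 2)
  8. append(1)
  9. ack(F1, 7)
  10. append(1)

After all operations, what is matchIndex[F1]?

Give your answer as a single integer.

Op 1: append 1 -> log_len=1
Op 2: F2 acks idx 1 -> match: F0=0 F1=0 F2=1; commitIndex=0
Op 3: F1 acks idx 1 -> match: F0=0 F1=1 F2=1; commitIndex=1
Op 4: append 2 -> log_len=3
Op 5: append 3 -> log_len=6
Op 6: F0 acks idx 6 -> match: F0=6 F1=1 F2=1; commitIndex=1
Op 7: F1 acks idx 2 -> match: F0=6 F1=2 F2=1; commitIndex=2
Op 8: append 1 -> log_len=7
Op 9: F1 acks idx 7 -> match: F0=6 F1=7 F2=1; commitIndex=6
Op 10: append 1 -> log_len=8

Answer: 7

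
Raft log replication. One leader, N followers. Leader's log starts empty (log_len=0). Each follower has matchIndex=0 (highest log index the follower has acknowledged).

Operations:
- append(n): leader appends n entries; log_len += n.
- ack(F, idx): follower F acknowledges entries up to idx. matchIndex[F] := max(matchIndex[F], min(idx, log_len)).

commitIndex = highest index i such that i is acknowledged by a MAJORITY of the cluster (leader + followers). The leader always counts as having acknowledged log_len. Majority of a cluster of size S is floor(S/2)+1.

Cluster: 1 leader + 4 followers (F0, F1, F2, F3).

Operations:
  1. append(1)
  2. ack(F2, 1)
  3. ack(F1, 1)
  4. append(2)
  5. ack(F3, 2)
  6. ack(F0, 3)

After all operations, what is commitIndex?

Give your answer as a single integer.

Answer: 2

Derivation:
Op 1: append 1 -> log_len=1
Op 2: F2 acks idx 1 -> match: F0=0 F1=0 F2=1 F3=0; commitIndex=0
Op 3: F1 acks idx 1 -> match: F0=0 F1=1 F2=1 F3=0; commitIndex=1
Op 4: append 2 -> log_len=3
Op 5: F3 acks idx 2 -> match: F0=0 F1=1 F2=1 F3=2; commitIndex=1
Op 6: F0 acks idx 3 -> match: F0=3 F1=1 F2=1 F3=2; commitIndex=2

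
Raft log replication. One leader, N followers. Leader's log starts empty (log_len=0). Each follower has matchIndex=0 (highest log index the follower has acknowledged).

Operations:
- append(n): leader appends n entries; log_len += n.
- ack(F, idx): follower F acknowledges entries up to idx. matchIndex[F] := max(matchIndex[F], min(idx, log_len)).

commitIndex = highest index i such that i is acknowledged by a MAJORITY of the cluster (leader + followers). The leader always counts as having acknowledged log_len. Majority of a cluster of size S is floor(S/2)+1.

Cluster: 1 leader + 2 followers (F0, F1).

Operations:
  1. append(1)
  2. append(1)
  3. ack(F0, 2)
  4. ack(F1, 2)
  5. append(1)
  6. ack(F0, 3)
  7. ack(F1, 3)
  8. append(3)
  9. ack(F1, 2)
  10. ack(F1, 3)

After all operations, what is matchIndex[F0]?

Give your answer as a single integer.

Op 1: append 1 -> log_len=1
Op 2: append 1 -> log_len=2
Op 3: F0 acks idx 2 -> match: F0=2 F1=0; commitIndex=2
Op 4: F1 acks idx 2 -> match: F0=2 F1=2; commitIndex=2
Op 5: append 1 -> log_len=3
Op 6: F0 acks idx 3 -> match: F0=3 F1=2; commitIndex=3
Op 7: F1 acks idx 3 -> match: F0=3 F1=3; commitIndex=3
Op 8: append 3 -> log_len=6
Op 9: F1 acks idx 2 -> match: F0=3 F1=3; commitIndex=3
Op 10: F1 acks idx 3 -> match: F0=3 F1=3; commitIndex=3

Answer: 3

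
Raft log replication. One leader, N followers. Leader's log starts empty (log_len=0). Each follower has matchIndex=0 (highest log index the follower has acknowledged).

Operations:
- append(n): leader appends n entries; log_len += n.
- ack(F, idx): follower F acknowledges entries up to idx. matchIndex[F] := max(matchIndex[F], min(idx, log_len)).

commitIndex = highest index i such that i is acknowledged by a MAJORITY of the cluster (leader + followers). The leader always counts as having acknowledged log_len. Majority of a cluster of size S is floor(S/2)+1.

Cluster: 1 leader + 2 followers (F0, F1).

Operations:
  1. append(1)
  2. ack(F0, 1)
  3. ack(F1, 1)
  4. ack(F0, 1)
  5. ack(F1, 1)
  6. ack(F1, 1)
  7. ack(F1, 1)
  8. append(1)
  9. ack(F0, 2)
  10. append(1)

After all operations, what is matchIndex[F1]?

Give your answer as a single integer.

Answer: 1

Derivation:
Op 1: append 1 -> log_len=1
Op 2: F0 acks idx 1 -> match: F0=1 F1=0; commitIndex=1
Op 3: F1 acks idx 1 -> match: F0=1 F1=1; commitIndex=1
Op 4: F0 acks idx 1 -> match: F0=1 F1=1; commitIndex=1
Op 5: F1 acks idx 1 -> match: F0=1 F1=1; commitIndex=1
Op 6: F1 acks idx 1 -> match: F0=1 F1=1; commitIndex=1
Op 7: F1 acks idx 1 -> match: F0=1 F1=1; commitIndex=1
Op 8: append 1 -> log_len=2
Op 9: F0 acks idx 2 -> match: F0=2 F1=1; commitIndex=2
Op 10: append 1 -> log_len=3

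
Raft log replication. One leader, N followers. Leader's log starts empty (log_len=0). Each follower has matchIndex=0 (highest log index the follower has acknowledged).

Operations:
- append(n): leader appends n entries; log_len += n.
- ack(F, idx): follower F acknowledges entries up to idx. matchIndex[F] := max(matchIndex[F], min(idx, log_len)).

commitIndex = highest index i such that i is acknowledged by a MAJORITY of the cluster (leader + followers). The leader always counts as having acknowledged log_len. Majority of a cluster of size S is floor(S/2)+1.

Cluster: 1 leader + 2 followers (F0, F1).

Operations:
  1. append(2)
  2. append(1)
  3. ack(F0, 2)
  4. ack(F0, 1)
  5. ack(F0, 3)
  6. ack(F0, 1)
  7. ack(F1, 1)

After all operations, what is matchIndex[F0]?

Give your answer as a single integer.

Answer: 3

Derivation:
Op 1: append 2 -> log_len=2
Op 2: append 1 -> log_len=3
Op 3: F0 acks idx 2 -> match: F0=2 F1=0; commitIndex=2
Op 4: F0 acks idx 1 -> match: F0=2 F1=0; commitIndex=2
Op 5: F0 acks idx 3 -> match: F0=3 F1=0; commitIndex=3
Op 6: F0 acks idx 1 -> match: F0=3 F1=0; commitIndex=3
Op 7: F1 acks idx 1 -> match: F0=3 F1=1; commitIndex=3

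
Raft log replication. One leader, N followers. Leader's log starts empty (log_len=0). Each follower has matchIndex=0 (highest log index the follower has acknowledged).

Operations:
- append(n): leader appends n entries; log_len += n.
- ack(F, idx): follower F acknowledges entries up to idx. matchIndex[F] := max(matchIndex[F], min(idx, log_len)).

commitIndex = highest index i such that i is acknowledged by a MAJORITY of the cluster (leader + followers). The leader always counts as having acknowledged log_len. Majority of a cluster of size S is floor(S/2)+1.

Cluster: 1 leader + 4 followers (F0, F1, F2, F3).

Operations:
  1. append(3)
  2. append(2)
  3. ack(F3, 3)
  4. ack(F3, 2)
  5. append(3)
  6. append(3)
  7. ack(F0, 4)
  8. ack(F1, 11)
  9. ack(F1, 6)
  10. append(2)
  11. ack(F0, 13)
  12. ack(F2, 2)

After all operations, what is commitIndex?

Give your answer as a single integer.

Answer: 11

Derivation:
Op 1: append 3 -> log_len=3
Op 2: append 2 -> log_len=5
Op 3: F3 acks idx 3 -> match: F0=0 F1=0 F2=0 F3=3; commitIndex=0
Op 4: F3 acks idx 2 -> match: F0=0 F1=0 F2=0 F3=3; commitIndex=0
Op 5: append 3 -> log_len=8
Op 6: append 3 -> log_len=11
Op 7: F0 acks idx 4 -> match: F0=4 F1=0 F2=0 F3=3; commitIndex=3
Op 8: F1 acks idx 11 -> match: F0=4 F1=11 F2=0 F3=3; commitIndex=4
Op 9: F1 acks idx 6 -> match: F0=4 F1=11 F2=0 F3=3; commitIndex=4
Op 10: append 2 -> log_len=13
Op 11: F0 acks idx 13 -> match: F0=13 F1=11 F2=0 F3=3; commitIndex=11
Op 12: F2 acks idx 2 -> match: F0=13 F1=11 F2=2 F3=3; commitIndex=11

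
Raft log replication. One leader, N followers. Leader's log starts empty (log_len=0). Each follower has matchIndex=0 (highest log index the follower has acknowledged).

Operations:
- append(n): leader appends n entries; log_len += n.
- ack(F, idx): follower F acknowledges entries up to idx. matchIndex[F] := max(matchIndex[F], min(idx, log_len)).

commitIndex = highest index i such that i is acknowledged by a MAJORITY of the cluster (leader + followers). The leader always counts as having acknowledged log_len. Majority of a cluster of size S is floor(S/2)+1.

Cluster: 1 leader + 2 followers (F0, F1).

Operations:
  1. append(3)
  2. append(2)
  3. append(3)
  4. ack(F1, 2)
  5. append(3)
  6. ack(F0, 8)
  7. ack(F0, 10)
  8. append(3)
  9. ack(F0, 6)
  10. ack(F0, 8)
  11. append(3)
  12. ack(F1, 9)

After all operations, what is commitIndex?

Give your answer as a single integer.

Answer: 10

Derivation:
Op 1: append 3 -> log_len=3
Op 2: append 2 -> log_len=5
Op 3: append 3 -> log_len=8
Op 4: F1 acks idx 2 -> match: F0=0 F1=2; commitIndex=2
Op 5: append 3 -> log_len=11
Op 6: F0 acks idx 8 -> match: F0=8 F1=2; commitIndex=8
Op 7: F0 acks idx 10 -> match: F0=10 F1=2; commitIndex=10
Op 8: append 3 -> log_len=14
Op 9: F0 acks idx 6 -> match: F0=10 F1=2; commitIndex=10
Op 10: F0 acks idx 8 -> match: F0=10 F1=2; commitIndex=10
Op 11: append 3 -> log_len=17
Op 12: F1 acks idx 9 -> match: F0=10 F1=9; commitIndex=10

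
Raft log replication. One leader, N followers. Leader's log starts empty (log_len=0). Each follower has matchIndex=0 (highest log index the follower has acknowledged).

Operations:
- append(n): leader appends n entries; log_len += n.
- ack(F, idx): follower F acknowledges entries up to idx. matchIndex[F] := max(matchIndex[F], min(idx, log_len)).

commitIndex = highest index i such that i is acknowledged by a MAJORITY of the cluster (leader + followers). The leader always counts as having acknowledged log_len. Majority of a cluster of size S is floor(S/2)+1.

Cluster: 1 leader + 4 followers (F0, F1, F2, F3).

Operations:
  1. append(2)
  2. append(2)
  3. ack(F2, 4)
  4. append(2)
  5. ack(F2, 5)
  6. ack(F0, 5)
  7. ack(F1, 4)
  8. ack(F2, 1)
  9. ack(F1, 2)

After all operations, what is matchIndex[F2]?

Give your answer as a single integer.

Answer: 5

Derivation:
Op 1: append 2 -> log_len=2
Op 2: append 2 -> log_len=4
Op 3: F2 acks idx 4 -> match: F0=0 F1=0 F2=4 F3=0; commitIndex=0
Op 4: append 2 -> log_len=6
Op 5: F2 acks idx 5 -> match: F0=0 F1=0 F2=5 F3=0; commitIndex=0
Op 6: F0 acks idx 5 -> match: F0=5 F1=0 F2=5 F3=0; commitIndex=5
Op 7: F1 acks idx 4 -> match: F0=5 F1=4 F2=5 F3=0; commitIndex=5
Op 8: F2 acks idx 1 -> match: F0=5 F1=4 F2=5 F3=0; commitIndex=5
Op 9: F1 acks idx 2 -> match: F0=5 F1=4 F2=5 F3=0; commitIndex=5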